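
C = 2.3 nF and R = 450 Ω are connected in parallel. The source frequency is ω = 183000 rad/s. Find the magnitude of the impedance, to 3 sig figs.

442 Ω

X_C = 1/(ωC) = 2380 Ω
Parallel: admittances add. Y = 1/R + jωC
Y = (0.00222 + j0.000421) S
|Y| = 0.00226 S → |Z| = 1/|Y| = 442 Ω, ∠Z = −∠Y = -10.7°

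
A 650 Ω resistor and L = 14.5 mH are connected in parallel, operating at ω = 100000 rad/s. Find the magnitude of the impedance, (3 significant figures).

593 Ω

X_L = ωL = 1450 Ω
Parallel: admittances add. Y = 1/R + 1/(jωL)
Y = (0.00154 − j0.000690) S
|Y| = 0.00169 S → |Z| = 1/|Y| = 593 Ω, ∠Z = −∠Y = 24.1°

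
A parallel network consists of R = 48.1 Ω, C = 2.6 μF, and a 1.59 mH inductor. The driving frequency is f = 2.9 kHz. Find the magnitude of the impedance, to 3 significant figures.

40.9 Ω

ω = 2πf = 18220 rad/s
X_L = ωL = 29.0 Ω
X_C = 1/(ωC) = 21.1 Ω
Parallel: admittances add. Y = 1/R + 1/(jωL) + jωC
Y = (0.0208 + j0.0129) S
|Y| = 0.0244 S → |Z| = 1/|Y| = 40.9 Ω, ∠Z = −∠Y = -31.7°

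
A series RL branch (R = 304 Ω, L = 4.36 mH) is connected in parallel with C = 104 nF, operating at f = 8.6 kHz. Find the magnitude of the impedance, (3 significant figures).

221 Ω

ω = 2πf = 54040 rad/s
X_L = ωL = 236 Ω
X_C = 1/(ωC) = 178 Ω
Branch 1 (R+jX_L): Z₁ = 304 + j236 Ω, |Z₁| = 385 Ω
Branch 2 (−jX_C): Z₂ = −j178 Ω
Parallel: Z = Z₁Z₂/(Z₁+Z₂), |Z| = 221 Ω, ∠Z = -63.0°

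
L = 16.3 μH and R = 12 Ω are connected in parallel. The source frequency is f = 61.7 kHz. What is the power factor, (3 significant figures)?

ω = 2πf = 387700 rad/s
X_L = ωL = 6.32 Ω
Parallel: admittances add. Y = 1/R + 1/(jωL)
Y = (0.0833 − j0.158) S
|Y| = 0.179 S → |Z| = 1/|Y| = 5.59 Ω, ∠Z = −∠Y = 62.2°
cos φ = cos(62.2°) = 0.466

0.466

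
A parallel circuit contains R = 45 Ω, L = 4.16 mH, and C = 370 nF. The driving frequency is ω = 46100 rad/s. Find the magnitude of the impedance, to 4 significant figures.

X_L = ωL = 191.8 Ω
X_C = 1/(ωC) = 58.63 Ω
Parallel: admittances add. Y = 1/R + 1/(jωL) + jωC
Y = (0.02222 + j0.01184) S
|Y| = 0.02518 S → |Z| = 1/|Y| = 39.71 Ω, ∠Z = −∠Y = -28.05°

39.71 Ω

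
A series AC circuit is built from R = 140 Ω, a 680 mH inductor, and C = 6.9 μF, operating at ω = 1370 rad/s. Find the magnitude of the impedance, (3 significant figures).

838 Ω

X_L = ωL = 932 Ω
X_C = 1/(ωC) = 106 Ω
Net reactance X = X_L − X_C = 826 Ω
Z = 140 + j826 Ω
|Z| = √(140² + 826²) = 838 Ω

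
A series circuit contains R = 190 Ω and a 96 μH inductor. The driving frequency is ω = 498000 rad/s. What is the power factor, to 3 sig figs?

0.970

X_L = ωL = 47.8 Ω
Z = 190 + j47.8 Ω
|Z| = √(190² + 47.8²) = 196 Ω
∠Z = arctan(47.8/190) = 14.1°
cos φ = cos(14.1°) = 0.970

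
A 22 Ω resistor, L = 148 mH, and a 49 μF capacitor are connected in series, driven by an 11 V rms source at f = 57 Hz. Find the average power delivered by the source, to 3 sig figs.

ω = 2πf = 358.1 rad/s
X_L = ωL = 53.0 Ω
X_C = 1/(ωC) = 57.0 Ω
Net reactance X = X_L − X_C = -3.98 Ω
Z = 22.0 − j3.98 Ω
|Z| = √(22.0² + 3.98²) = 22.4 Ω
∠Z = arctan(-3.98/22.0) = -10.3°
I = V/|Z| = 492 mA
P = VI cos φ = 11 × 0.492 × cos(-10.3°) = 5.33 W

5.33 W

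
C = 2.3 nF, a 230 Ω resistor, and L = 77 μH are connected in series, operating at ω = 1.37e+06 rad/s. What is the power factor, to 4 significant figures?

0.7355

X_L = ωL = 105.5 Ω
X_C = 1/(ωC) = 317.4 Ω
Net reactance X = X_L − X_C = -211.9 Ω
Z = 230.0 − j211.9 Ω
|Z| = √(230.0² + 211.9²) = 312.7 Ω
∠Z = arctan(-211.9/230.0) = -42.65°
cos φ = cos(-42.65°) = 0.7355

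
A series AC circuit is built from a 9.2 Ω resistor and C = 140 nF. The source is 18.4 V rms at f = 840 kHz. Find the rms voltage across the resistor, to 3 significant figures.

ω = 2πf = 5.278e+06 rad/s
X_C = 1/(ωC) = 1.35 Ω
Z = 9.20 − j1.35 Ω
|Z| = √(9.20² + 1.35²) = 9.30 Ω
I = V/|Z| = 1.98 A
V_R = I·|Z_R| = 1.98 × 9.20 = 18.2 V

18.2 V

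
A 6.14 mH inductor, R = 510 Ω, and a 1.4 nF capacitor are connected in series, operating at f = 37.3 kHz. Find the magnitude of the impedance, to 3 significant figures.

1690 Ω

ω = 2πf = 234400 rad/s
X_L = ωL = 1440 Ω
X_C = 1/(ωC) = 3050 Ω
Net reactance X = X_L − X_C = -1610 Ω
Z = 510 − j1610 Ω
|Z| = √(510² + 1610²) = 1690 Ω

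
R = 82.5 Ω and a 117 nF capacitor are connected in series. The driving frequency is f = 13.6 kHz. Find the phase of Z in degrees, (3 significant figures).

-50.5°

ω = 2πf = 85450 rad/s
X_C = 1/(ωC) = 100 Ω
Z = 82.5 − j100 Ω
|Z| = √(82.5² + 100²) = 130 Ω
∠Z = arctan(-100/82.5) = -50.5°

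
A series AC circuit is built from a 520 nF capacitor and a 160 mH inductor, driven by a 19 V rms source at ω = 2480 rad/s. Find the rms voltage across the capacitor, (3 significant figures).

X_L = ωL = 397 Ω
X_C = 1/(ωC) = 775 Ω
Net reactance X = X_L − X_C = -379 Ω
Z = − j379 Ω
|Z| = √(0² + 379²) = 379 Ω
I = V/|Z| = 50.2 mA
V_C = I·|Z_C| = 0.0502 × 775 = 38.9 V

38.9 V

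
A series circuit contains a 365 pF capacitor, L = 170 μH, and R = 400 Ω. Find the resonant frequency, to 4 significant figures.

638.9 kHz

ω₀ = 1/√(LC) = 1/√(0.00017 × 3.65e-10) = 4.014e+06 rad/s
f₀ = ω₀/(2π) = 638.9 kHz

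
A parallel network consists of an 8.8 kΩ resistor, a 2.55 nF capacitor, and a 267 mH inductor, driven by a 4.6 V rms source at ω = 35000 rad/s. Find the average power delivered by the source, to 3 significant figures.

2.40 mW

X_L = ωL = 9340 Ω
X_C = 1/(ωC) = 11200 Ω
Parallel: admittances add. Y = 1/R + 1/(jωL) + jωC
Y = (0.000114 − j1.78e-05) S
|Y| = 0.000115 S → |Z| = 1/|Y| = 8690 Ω, ∠Z = −∠Y = 8.88°
I = V/|Z| = 529 μA
P = VI cos φ = 4.6 × 0.000529 × cos(8.88°) = 2.40 mW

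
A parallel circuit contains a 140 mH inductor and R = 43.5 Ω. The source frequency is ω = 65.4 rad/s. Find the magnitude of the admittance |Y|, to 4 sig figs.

X_L = ωL = 9.156 Ω
Parallel: admittances add. Y = 1/R + 1/(jωL)
Y = (0.02299 − j0.1092) S
|Y| = 0.1116 S → |Z| = 1/|Y| = 8.960 Ω, ∠Z = −∠Y = 78.11°

111.6 mS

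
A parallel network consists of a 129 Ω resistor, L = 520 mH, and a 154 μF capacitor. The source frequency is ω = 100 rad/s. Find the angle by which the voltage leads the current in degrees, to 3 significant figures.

26.3°

X_L = ωL = 52.0 Ω
X_C = 1/(ωC) = 64.9 Ω
Parallel: admittances add. Y = 1/R + 1/(jωL) + jωC
Y = (0.00775 − j0.00383) S
|Y| = 0.00865 S → |Z| = 1/|Y| = 116 Ω, ∠Z = −∠Y = 26.3°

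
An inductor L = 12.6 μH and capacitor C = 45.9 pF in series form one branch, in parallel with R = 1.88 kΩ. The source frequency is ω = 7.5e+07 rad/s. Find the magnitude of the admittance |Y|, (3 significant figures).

1.62 mS

X_L = ωL = 945 Ω
X_C = 1/(ωC) = 290 Ω
Branch 1: Z₁ = R = 1880 Ω
Branch 2 (series LC): Z₂ = j(X_L − X_C) = j655 Ω
Parallel: Z = Z₁Z₂/(Z₁+Z₂), |Z| = 618 Ω, ∠Z = 70.8°
|Y| = 1/|Z| = 1.62 mS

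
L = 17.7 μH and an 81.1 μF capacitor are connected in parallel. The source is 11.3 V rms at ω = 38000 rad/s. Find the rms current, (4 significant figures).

X_L = ωL = 0.6726 Ω
X_C = 1/(ωC) = 0.3245 Ω
Parallel: admittances add. Y = 1/(jωL) + jωC
Y = (0 + j1.595) S
|Y| = 1.595 S → |Z| = 1/|Y| = 0.6269 Ω, ∠Z = −∠Y = -90.00°
I = V/|Z| = 11.3/0.6269 = 18.02 A

18.02 A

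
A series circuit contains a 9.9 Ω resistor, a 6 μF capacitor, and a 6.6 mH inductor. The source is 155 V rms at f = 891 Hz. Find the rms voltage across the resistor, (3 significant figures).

125 V

ω = 2πf = 5598 rad/s
X_L = ωL = 36.9 Ω
X_C = 1/(ωC) = 29.8 Ω
Net reactance X = X_L − X_C = 7.18 Ω
Z = 9.90 + j7.18 Ω
|Z| = √(9.90² + 7.18²) = 12.2 Ω
I = V/|Z| = 12.7 A
V_R = I·|Z_R| = 12.7 × 9.90 = 125 V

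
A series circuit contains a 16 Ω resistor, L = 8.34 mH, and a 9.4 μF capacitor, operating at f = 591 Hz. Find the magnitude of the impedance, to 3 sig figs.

16.2 Ω

ω = 2πf = 3713 rad/s
X_L = ωL = 31.0 Ω
X_C = 1/(ωC) = 28.6 Ω
Net reactance X = X_L − X_C = 2.32 Ω
Z = 16.0 + j2.32 Ω
|Z| = √(16.0² + 2.32²) = 16.2 Ω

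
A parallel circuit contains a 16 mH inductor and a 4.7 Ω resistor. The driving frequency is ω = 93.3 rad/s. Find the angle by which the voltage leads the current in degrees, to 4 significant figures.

X_L = ωL = 1.493 Ω
Parallel: admittances add. Y = 1/R + 1/(jωL)
Y = (0.2128 − j0.6699) S
|Y| = 0.7029 S → |Z| = 1/|Y| = 1.423 Ω, ∠Z = −∠Y = 72.38°

72.38°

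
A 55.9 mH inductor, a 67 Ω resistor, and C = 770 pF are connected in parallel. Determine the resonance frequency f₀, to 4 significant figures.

ω₀ = 1/√(LC) = 1/√(0.0559 × 7.7e-10) = 152400 rad/s
f₀ = ω₀/(2π) = 24.26 kHz

24.26 kHz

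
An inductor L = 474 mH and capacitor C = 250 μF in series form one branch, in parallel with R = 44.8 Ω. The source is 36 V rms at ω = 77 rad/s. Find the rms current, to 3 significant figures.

X_L = ωL = 36.5 Ω
X_C = 1/(ωC) = 51.9 Ω
Branch 1: Z₁ = R = 44.8 Ω
Branch 2 (series LC): Z₂ = j(X_L − X_C) = −j15.5 Ω
Parallel: Z = Z₁Z₂/(Z₁+Z₂), |Z| = 14.6 Ω, ∠Z = -71.0°
I = V/|Z| = 36/14.6 = 2.46 A

2.46 A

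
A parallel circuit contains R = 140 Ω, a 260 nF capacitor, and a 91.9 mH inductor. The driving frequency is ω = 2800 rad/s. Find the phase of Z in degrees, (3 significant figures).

23.9°

X_L = ωL = 257 Ω
X_C = 1/(ωC) = 1370 Ω
Parallel: admittances add. Y = 1/R + 1/(jωL) + jωC
Y = (0.00714 − j0.00316) S
|Y| = 0.00781 S → |Z| = 1/|Y| = 128 Ω, ∠Z = −∠Y = 23.9°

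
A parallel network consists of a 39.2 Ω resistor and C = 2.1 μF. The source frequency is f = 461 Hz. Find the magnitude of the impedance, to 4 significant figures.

38.13 Ω

ω = 2πf = 2897 rad/s
X_C = 1/(ωC) = 164.4 Ω
Parallel: admittances add. Y = 1/R + jωC
Y = (0.02551 + j0.006083) S
|Y| = 0.02623 S → |Z| = 1/|Y| = 38.13 Ω, ∠Z = −∠Y = -13.41°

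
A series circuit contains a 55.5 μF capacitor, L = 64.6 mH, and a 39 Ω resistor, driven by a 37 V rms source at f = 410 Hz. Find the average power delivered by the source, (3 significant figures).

ω = 2πf = 2576 rad/s
X_L = ωL = 166 Ω
X_C = 1/(ωC) = 6.99 Ω
Net reactance X = X_L − X_C = 159 Ω
Z = 39.0 + j159 Ω
|Z| = √(39.0² + 159²) = 164 Ω
∠Z = arctan(159/39.0) = 76.3°
I = V/|Z| = 225 mA
P = VI cos φ = 37 × 0.225 × cos(76.3°) = 1.98 W

1.98 W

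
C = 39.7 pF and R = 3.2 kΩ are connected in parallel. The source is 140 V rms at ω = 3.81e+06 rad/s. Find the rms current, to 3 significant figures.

48.6 mA

X_C = 1/(ωC) = 6610 Ω
Parallel: admittances add. Y = 1/R + jωC
Y = (0.000313 + j0.000151) S
|Y| = 0.000347 S → |Z| = 1/|Y| = 2880 Ω, ∠Z = −∠Y = -25.8°
I = V/|Z| = 140/2880 = 48.6 mA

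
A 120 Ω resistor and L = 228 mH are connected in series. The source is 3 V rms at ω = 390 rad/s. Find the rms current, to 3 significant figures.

20.1 mA

X_L = ωL = 88.9 Ω
Z = 120 + j88.9 Ω
|Z| = √(120² + 88.9²) = 149 Ω
I = V/|Z| = 3/149 = 20.1 mA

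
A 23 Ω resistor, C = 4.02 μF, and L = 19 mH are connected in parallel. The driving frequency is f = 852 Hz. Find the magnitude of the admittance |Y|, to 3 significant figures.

ω = 2πf = 5353 rad/s
X_L = ωL = 102 Ω
X_C = 1/(ωC) = 46.5 Ω
Parallel: admittances add. Y = 1/R + 1/(jωL) + jωC
Y = (0.0435 + j0.0117) S
|Y| = 0.0450 S → |Z| = 1/|Y| = 22.2 Ω, ∠Z = −∠Y = -15.0°

45.0 mS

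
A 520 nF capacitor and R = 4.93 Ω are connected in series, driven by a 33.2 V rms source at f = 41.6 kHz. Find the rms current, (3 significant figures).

ω = 2πf = 261400 rad/s
X_C = 1/(ωC) = 7.36 Ω
Z = 4.93 − j7.36 Ω
|Z| = √(4.93² + 7.36²) = 8.86 Ω
I = V/|Z| = 33.2/8.86 = 3.75 A

3.75 A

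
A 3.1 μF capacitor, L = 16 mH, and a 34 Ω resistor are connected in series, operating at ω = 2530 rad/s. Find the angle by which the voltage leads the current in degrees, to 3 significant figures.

X_L = ωL = 40.5 Ω
X_C = 1/(ωC) = 128 Ω
Net reactance X = X_L − X_C = -87.0 Ω
Z = 34.0 − j87.0 Ω
|Z| = √(34.0² + 87.0²) = 93.4 Ω
∠Z = arctan(-87.0/34.0) = -68.7°

-68.7°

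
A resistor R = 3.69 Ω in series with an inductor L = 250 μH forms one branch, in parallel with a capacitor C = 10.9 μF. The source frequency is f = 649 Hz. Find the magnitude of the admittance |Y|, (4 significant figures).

ω = 2πf = 4078 rad/s
X_L = ωL = 1.019 Ω
X_C = 1/(ωC) = 22.50 Ω
Branch 1 (R+jX_L): Z₁ = 3.690 + j1.019 Ω, |Z₁| = 3.828 Ω
Branch 2 (−jX_C): Z₂ = −j22.50 Ω
Parallel: Z = Z₁Z₂/(Z₁+Z₂), |Z| = 3.952 Ω, ∠Z = 5.696°
|Y| = 1/|Z| = 253.0 mS

253.0 mS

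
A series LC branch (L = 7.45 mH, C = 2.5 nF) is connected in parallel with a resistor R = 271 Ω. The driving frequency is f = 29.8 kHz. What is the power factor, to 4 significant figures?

ω = 2πf = 187200 rad/s
X_L = ωL = 1395 Ω
X_C = 1/(ωC) = 2136 Ω
Branch 1: Z₁ = R = 271.0 Ω
Branch 2 (series LC): Z₂ = j(X_L − X_C) = −j741.4 Ω
Parallel: Z = Z₁Z₂/(Z₁+Z₂), |Z| = 254.5 Ω, ∠Z = -20.08°
cos φ = cos(-20.08°) = 0.9392

0.9392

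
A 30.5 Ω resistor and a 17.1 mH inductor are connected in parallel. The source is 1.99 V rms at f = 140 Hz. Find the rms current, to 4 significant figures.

147.5 mA

ω = 2πf = 879.6 rad/s
X_L = ωL = 15.04 Ω
Parallel: admittances add. Y = 1/R + 1/(jωL)
Y = (0.03279 − j0.06648) S
|Y| = 0.07413 S → |Z| = 1/|Y| = 13.49 Ω, ∠Z = −∠Y = 63.75°
I = V/|Z| = 1.99/13.49 = 147.5 mA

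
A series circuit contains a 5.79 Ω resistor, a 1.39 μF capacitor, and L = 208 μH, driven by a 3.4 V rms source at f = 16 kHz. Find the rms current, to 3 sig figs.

228 mA

ω = 2πf = 100500 rad/s
X_L = ωL = 20.9 Ω
X_C = 1/(ωC) = 7.16 Ω
Net reactance X = X_L − X_C = 13.8 Ω
Z = 5.79 + j13.8 Ω
|Z| = √(5.79² + 13.8²) = 14.9 Ω
I = V/|Z| = 3.4/14.9 = 228 mA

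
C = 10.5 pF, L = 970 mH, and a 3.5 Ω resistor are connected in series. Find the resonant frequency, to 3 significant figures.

49.9 kHz

ω₀ = 1/√(LC) = 1/√(0.97 × 1.05e-11) = 313300 rad/s
f₀ = ω₀/(2π) = 49.9 kHz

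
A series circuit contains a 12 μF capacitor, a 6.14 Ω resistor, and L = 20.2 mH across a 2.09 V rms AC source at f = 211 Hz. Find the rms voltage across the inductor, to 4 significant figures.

1.529 V

ω = 2πf = 1326 rad/s
X_L = ωL = 26.78 Ω
X_C = 1/(ωC) = 62.86 Ω
Net reactance X = X_L − X_C = -36.08 Ω
Z = 6.140 − j36.08 Ω
|Z| = √(6.140² + 36.08²) = 36.60 Ω
I = V/|Z| = 57.11 mA
V_L = I·|Z_L| = 0.05711 × 26.78 = 1.529 V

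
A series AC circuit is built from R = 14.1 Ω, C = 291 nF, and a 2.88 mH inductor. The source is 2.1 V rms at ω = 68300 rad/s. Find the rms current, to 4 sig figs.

14.28 mA

X_L = ωL = 196.7 Ω
X_C = 1/(ωC) = 50.31 Ω
Net reactance X = X_L − X_C = 146.4 Ω
Z = 14.10 + j146.4 Ω
|Z| = √(14.10² + 146.4²) = 147.1 Ω
I = V/|Z| = 2.1/147.1 = 14.28 mA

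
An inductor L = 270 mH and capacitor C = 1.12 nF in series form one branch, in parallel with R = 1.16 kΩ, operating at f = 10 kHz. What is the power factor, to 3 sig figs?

ω = 2πf = 62830 rad/s
X_L = ωL = 17000 Ω
X_C = 1/(ωC) = 14200 Ω
Branch 1: Z₁ = R = 1160 Ω
Branch 2 (series LC): Z₂ = j(X_L − X_C) = j2750 Ω
Parallel: Z = Z₁Z₂/(Z₁+Z₂), |Z| = 1070 Ω, ∠Z = 22.8°
cos φ = cos(22.8°) = 0.922

0.922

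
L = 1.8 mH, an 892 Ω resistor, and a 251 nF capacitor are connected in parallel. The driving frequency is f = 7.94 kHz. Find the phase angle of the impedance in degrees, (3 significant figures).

ω = 2πf = 49890 rad/s
X_L = ωL = 89.8 Ω
X_C = 1/(ωC) = 79.9 Ω
Parallel: admittances add. Y = 1/R + 1/(jωL) + jωC
Y = (0.00112 + j0.00139) S
|Y| = 0.00178 S → |Z| = 1/|Y| = 561 Ω, ∠Z = −∠Y = -51.0°

-51.0°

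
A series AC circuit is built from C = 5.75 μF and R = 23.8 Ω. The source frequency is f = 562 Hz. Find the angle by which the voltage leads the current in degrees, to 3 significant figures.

-64.2°

ω = 2πf = 3531 rad/s
X_C = 1/(ωC) = 49.3 Ω
Z = 23.8 − j49.3 Ω
|Z| = √(23.8² + 49.3²) = 54.7 Ω
∠Z = arctan(-49.3/23.8) = -64.2°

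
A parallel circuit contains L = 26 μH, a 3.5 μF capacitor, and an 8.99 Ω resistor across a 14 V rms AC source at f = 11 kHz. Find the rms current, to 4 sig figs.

ω = 2πf = 69120 rad/s
X_L = ωL = 1.797 Ω
X_C = 1/(ωC) = 4.134 Ω
Parallel: admittances add. Y = 1/R + 1/(jωL) + jωC
Y = (0.1112 − j0.3146) S
|Y| = 0.3337 S → |Z| = 1/|Y| = 2.997 Ω, ∠Z = −∠Y = 70.53°
I = V/|Z| = 14/2.997 = 4.671 A

4.671 A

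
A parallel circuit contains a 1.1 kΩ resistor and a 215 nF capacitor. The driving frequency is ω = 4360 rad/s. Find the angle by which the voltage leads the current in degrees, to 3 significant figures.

X_C = 1/(ωC) = 1070 Ω
Parallel: admittances add. Y = 1/R + jωC
Y = (0.000909 + j0.000937) S
|Y| = 0.00131 S → |Z| = 1/|Y| = 766 Ω, ∠Z = −∠Y = -45.9°

-45.9°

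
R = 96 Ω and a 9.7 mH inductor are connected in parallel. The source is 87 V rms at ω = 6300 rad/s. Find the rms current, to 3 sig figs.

1.69 A

X_L = ωL = 61.1 Ω
Parallel: admittances add. Y = 1/R + 1/(jωL)
Y = (0.0104 − j0.0164) S
|Y| = 0.0194 S → |Z| = 1/|Y| = 51.6 Ω, ∠Z = −∠Y = 57.5°
I = V/|Z| = 87/51.6 = 1.69 A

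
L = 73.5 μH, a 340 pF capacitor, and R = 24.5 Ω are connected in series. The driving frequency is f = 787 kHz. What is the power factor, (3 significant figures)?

ω = 2πf = 4.945e+06 rad/s
X_L = ωL = 363 Ω
X_C = 1/(ωC) = 595 Ω
Net reactance X = X_L − X_C = -231 Ω
Z = 24.5 − j231 Ω
|Z| = √(24.5² + 231²) = 233 Ω
∠Z = arctan(-231/24.5) = -84.0°
cos φ = cos(-84.0°) = 0.105

0.105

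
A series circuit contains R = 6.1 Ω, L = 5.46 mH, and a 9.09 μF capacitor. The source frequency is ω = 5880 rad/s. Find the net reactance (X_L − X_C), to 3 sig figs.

13.4 Ω

X_L = ωL = 32.1 Ω
X_C = 1/(ωC) = 18.7 Ω
X = 32.1 − 18.7 = 13.4 Ω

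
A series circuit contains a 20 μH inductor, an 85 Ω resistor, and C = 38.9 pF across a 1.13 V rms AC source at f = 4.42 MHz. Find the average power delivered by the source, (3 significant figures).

ω = 2πf = 2.777e+07 rad/s
X_L = ωL = 555 Ω
X_C = 1/(ωC) = 926 Ω
Net reactance X = X_L − X_C = -370 Ω
Z = 85.0 − j370 Ω
|Z| = √(85.0² + 370²) = 380 Ω
∠Z = arctan(-370/85.0) = -77.1°
I = V/|Z| = 2.97 mA
P = VI cos φ = 1.13 × 0.00297 × cos(-77.1°) = 752 μW

752 μW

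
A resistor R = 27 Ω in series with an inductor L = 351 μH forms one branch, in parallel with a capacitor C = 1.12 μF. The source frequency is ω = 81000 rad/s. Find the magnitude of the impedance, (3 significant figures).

X_L = ωL = 28.4 Ω
X_C = 1/(ωC) = 11.0 Ω
Branch 1 (R+jX_L): Z₁ = 27.0 + j28.4 Ω, |Z₁| = 39.2 Ω
Branch 2 (−jX_C): Z₂ = −j11.0 Ω
Parallel: Z = Z₁Z₂/(Z₁+Z₂), |Z| = 13.5 Ω, ∠Z = -76.3°

13.5 Ω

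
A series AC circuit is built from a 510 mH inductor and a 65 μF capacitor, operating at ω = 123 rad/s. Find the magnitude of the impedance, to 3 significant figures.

62.3 Ω

X_L = ωL = 62.7 Ω
X_C = 1/(ωC) = 125 Ω
Net reactance X = X_L − X_C = -62.3 Ω
Z = − j62.3 Ω
|Z| = √(0² + 62.3²) = 62.3 Ω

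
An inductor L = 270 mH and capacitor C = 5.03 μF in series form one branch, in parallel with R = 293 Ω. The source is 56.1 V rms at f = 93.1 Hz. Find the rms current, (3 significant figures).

ω = 2πf = 585.0 rad/s
X_L = ωL = 158 Ω
X_C = 1/(ωC) = 340 Ω
Branch 1: Z₁ = R = 293 Ω
Branch 2 (series LC): Z₂ = j(X_L − X_C) = −j182 Ω
Parallel: Z = Z₁Z₂/(Z₁+Z₂), |Z| = 155 Ω, ∠Z = -58.2°
I = V/|Z| = 56.1/155 = 363 mA

363 mA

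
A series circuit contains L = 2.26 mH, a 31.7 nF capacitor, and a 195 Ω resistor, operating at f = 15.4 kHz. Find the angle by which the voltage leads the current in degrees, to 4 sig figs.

ω = 2πf = 96760 rad/s
X_L = ωL = 218.7 Ω
X_C = 1/(ωC) = 326.0 Ω
Net reactance X = X_L − X_C = -107.3 Ω
Z = 195.0 − j107.3 Ω
|Z| = √(195.0² + 107.3²) = 222.6 Ω
∠Z = arctan(-107.3/195.0) = -28.83°

-28.83°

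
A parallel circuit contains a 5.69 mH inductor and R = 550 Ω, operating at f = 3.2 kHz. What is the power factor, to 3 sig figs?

0.204

ω = 2πf = 20110 rad/s
X_L = ωL = 114 Ω
Parallel: admittances add. Y = 1/R + 1/(jωL)
Y = (0.00182 − j0.00874) S
|Y| = 0.00893 S → |Z| = 1/|Y| = 112 Ω, ∠Z = −∠Y = 78.2°
cos φ = cos(78.2°) = 0.204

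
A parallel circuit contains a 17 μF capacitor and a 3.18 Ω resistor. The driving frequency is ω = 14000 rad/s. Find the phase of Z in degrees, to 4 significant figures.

X_C = 1/(ωC) = 4.202 Ω
Parallel: admittances add. Y = 1/R + jωC
Y = (0.3145 + j0.2380) S
|Y| = 0.3944 S → |Z| = 1/|Y| = 2.536 Ω, ∠Z = −∠Y = -37.12°

-37.12°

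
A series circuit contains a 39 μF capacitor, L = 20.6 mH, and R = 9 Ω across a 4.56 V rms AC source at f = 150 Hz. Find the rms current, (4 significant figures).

383.1 mA

ω = 2πf = 942.5 rad/s
X_L = ωL = 19.42 Ω
X_C = 1/(ωC) = 27.21 Ω
Net reactance X = X_L − X_C = -7.791 Ω
Z = 9.000 − j7.791 Ω
|Z| = √(9.000² + 7.791²) = 11.90 Ω
I = V/|Z| = 4.56/11.90 = 383.1 mA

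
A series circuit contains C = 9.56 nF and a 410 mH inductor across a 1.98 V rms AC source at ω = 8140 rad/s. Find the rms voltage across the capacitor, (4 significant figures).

X_L = ωL = 3337 Ω
X_C = 1/(ωC) = 12850 Ω
Net reactance X = X_L − X_C = -9513 Ω
Z = − j9513 Ω
|Z| = √(0² + 9513²) = 9513 Ω
I = V/|Z| = 208.1 μA
V_C = I·|Z_C| = 0.0002081 × 12850 = 2.675 V

2.675 V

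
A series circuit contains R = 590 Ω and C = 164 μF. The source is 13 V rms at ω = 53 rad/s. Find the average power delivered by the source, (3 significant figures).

276 mW

X_C = 1/(ωC) = 115 Ω
Z = 590 − j115 Ω
|Z| = √(590² + 115²) = 601 Ω
∠Z = arctan(-115/590) = -11.0°
I = V/|Z| = 21.6 mA
P = VI cos φ = 13 × 0.0216 × cos(-11.0°) = 276 mW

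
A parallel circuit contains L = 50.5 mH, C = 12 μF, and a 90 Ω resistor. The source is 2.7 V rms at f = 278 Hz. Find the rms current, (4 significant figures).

39.69 mA

ω = 2πf = 1747 rad/s
X_L = ωL = 88.21 Ω
X_C = 1/(ωC) = 47.71 Ω
Parallel: admittances add. Y = 1/R + 1/(jωL) + jωC
Y = (0.01111 + j0.009624) S
|Y| = 0.01470 S → |Z| = 1/|Y| = 68.03 Ω, ∠Z = −∠Y = -40.90°
I = V/|Z| = 2.7/68.03 = 39.69 mA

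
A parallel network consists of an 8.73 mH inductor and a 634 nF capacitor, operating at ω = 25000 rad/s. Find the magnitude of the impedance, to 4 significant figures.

88.75 Ω

X_L = ωL = 218.2 Ω
X_C = 1/(ωC) = 63.09 Ω
Parallel: admittances add. Y = 1/(jωL) + jωC
Y = (0 + j0.01127) S
|Y| = 0.01127 S → |Z| = 1/|Y| = 88.75 Ω, ∠Z = −∠Y = -90.00°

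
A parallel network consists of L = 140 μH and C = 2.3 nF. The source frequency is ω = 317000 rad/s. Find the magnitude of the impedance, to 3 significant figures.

X_L = ωL = 44.4 Ω
X_C = 1/(ωC) = 1370 Ω
Parallel: admittances add. Y = 1/(jωL) + jωC
Y = (0 − j0.0218) S
|Y| = 0.0218 S → |Z| = 1/|Y| = 45.9 Ω, ∠Z = −∠Y = 90.0°

45.9 Ω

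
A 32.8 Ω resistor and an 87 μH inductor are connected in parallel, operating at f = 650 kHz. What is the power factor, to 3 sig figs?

ω = 2πf = 4.084e+06 rad/s
X_L = ωL = 355 Ω
Parallel: admittances add. Y = 1/R + 1/(jωL)
Y = (0.0305 − j0.00281) S
|Y| = 0.0306 S → |Z| = 1/|Y| = 32.7 Ω, ∠Z = −∠Y = 5.27°
cos φ = cos(5.27°) = 0.996

0.996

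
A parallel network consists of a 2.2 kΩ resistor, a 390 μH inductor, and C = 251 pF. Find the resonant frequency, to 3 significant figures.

509 kHz

ω₀ = 1/√(LC) = 1/√(0.00039 × 2.51e-10) = 3.196e+06 rad/s
f₀ = ω₀/(2π) = 509 kHz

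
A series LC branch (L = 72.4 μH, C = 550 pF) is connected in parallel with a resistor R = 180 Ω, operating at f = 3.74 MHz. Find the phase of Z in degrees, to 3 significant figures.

ω = 2πf = 2.35e+07 rad/s
X_L = ωL = 1700 Ω
X_C = 1/(ωC) = 77.4 Ω
Branch 1: Z₁ = R = 180 Ω
Branch 2 (series LC): Z₂ = j(X_L − X_C) = j1620 Ω
Parallel: Z = Z₁Z₂/(Z₁+Z₂), |Z| = 179 Ω, ∠Z = 6.32°

6.32°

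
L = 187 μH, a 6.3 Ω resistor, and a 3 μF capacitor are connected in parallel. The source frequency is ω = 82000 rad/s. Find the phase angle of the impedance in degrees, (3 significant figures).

X_L = ωL = 15.3 Ω
X_C = 1/(ωC) = 4.07 Ω
Parallel: admittances add. Y = 1/R + 1/(jωL) + jωC
Y = (0.159 + j0.181) S
|Y| = 0.241 S → |Z| = 1/|Y| = 4.16 Ω, ∠Z = −∠Y = -48.7°

-48.7°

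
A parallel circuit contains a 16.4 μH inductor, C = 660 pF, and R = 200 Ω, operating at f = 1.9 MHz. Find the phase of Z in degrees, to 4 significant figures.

ω = 2πf = 1.194e+07 rad/s
X_L = ωL = 195.8 Ω
X_C = 1/(ωC) = 126.9 Ω
Parallel: admittances add. Y = 1/R + 1/(jωL) + jωC
Y = (0.005000 + j0.002771) S
|Y| = 0.005717 S → |Z| = 1/|Y| = 174.9 Ω, ∠Z = −∠Y = -29.00°

-29.00°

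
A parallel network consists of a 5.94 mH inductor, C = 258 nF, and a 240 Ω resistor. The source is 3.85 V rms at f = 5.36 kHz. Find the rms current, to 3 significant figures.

21.4 mA

ω = 2πf = 33680 rad/s
X_L = ωL = 200 Ω
X_C = 1/(ωC) = 115 Ω
Parallel: admittances add. Y = 1/R + 1/(jωL) + jωC
Y = (0.00417 + j0.00369) S
|Y| = 0.00557 S → |Z| = 1/|Y| = 180 Ω, ∠Z = −∠Y = -41.5°
I = V/|Z| = 3.85/180 = 21.4 mA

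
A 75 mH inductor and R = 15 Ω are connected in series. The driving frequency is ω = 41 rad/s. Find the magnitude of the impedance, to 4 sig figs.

15.31 Ω

X_L = ωL = 3.075 Ω
Z = 15.00 + j3.075 Ω
|Z| = √(15.00² + 3.075²) = 15.31 Ω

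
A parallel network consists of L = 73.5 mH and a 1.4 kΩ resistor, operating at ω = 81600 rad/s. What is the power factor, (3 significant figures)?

0.974

X_L = ωL = 6000 Ω
Parallel: admittances add. Y = 1/R + 1/(jωL)
Y = (0.000714 − j0.000167) S
|Y| = 0.000733 S → |Z| = 1/|Y| = 1360 Ω, ∠Z = −∠Y = 13.1°
cos φ = cos(13.1°) = 0.974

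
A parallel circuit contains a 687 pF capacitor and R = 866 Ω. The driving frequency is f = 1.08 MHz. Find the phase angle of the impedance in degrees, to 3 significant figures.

-76.1°

ω = 2πf = 6.786e+06 rad/s
X_C = 1/(ωC) = 215 Ω
Parallel: admittances add. Y = 1/R + jωC
Y = (0.00115 + j0.00466) S
|Y| = 0.00480 S → |Z| = 1/|Y| = 208 Ω, ∠Z = −∠Y = -76.1°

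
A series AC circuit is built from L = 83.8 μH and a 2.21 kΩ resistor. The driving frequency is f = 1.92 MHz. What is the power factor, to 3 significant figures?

ω = 2πf = 1.206e+07 rad/s
X_L = ωL = 1010 Ω
Z = 2210 + j1010 Ω
|Z| = √(2210² + 1010²) = 2430 Ω
∠Z = arctan(1010/2210) = 24.6°
cos φ = cos(24.6°) = 0.909

0.909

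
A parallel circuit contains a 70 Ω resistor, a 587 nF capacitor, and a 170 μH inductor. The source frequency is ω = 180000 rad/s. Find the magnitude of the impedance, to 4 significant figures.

13.45 Ω

X_L = ωL = 30.60 Ω
X_C = 1/(ωC) = 9.464 Ω
Parallel: admittances add. Y = 1/R + 1/(jωL) + jωC
Y = (0.01429 + j0.07298) S
|Y| = 0.07437 S → |Z| = 1/|Y| = 13.45 Ω, ∠Z = −∠Y = -78.92°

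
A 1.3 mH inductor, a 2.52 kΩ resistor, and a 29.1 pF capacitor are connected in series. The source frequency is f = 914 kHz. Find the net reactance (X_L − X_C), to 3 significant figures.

ω = 2πf = 5.743e+06 rad/s
X_L = ωL = 7470 Ω
X_C = 1/(ωC) = 5980 Ω
X = 7470 − 5980 = 1480 Ω

1480 Ω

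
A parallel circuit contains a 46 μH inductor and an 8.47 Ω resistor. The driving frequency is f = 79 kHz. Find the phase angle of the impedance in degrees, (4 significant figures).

20.35°

ω = 2πf = 496400 rad/s
X_L = ωL = 22.83 Ω
Parallel: admittances add. Y = 1/R + 1/(jωL)
Y = (0.1181 − j0.04380) S
|Y| = 0.1259 S → |Z| = 1/|Y| = 7.941 Ω, ∠Z = −∠Y = 20.35°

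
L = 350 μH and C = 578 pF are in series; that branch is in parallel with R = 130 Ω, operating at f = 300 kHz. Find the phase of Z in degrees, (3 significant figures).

-26.7°

ω = 2πf = 1.885e+06 rad/s
X_L = ωL = 660 Ω
X_C = 1/(ωC) = 918 Ω
Branch 1: Z₁ = R = 130 Ω
Branch 2 (series LC): Z₂ = j(X_L − X_C) = −j258 Ω
Parallel: Z = Z₁Z₂/(Z₁+Z₂), |Z| = 116 Ω, ∠Z = -26.7°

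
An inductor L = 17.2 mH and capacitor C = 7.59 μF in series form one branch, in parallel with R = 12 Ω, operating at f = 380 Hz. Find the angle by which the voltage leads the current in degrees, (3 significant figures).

ω = 2πf = 2388 rad/s
X_L = ωL = 41.1 Ω
X_C = 1/(ωC) = 55.2 Ω
Branch 1: Z₁ = R = 12.0 Ω
Branch 2 (series LC): Z₂ = j(X_L − X_C) = −j14.1 Ω
Parallel: Z = Z₁Z₂/(Z₁+Z₂), |Z| = 9.14 Ω, ∠Z = -40.4°

-40.4°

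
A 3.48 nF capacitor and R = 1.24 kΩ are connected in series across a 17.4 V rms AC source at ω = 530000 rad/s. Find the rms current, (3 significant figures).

12.9 mA

X_C = 1/(ωC) = 542 Ω
Z = 1240 − j542 Ω
|Z| = √(1240² + 542²) = 1350 Ω
I = V/|Z| = 17.4/1350 = 12.9 mA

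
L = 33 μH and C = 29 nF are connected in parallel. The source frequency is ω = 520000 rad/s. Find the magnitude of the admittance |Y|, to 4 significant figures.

43.20 mS

X_L = ωL = 17.16 Ω
X_C = 1/(ωC) = 66.31 Ω
Parallel: admittances add. Y = 1/(jωL) + jωC
Y = (0 − j0.04320) S
|Y| = 0.04320 S → |Z| = 1/|Y| = 23.15 Ω, ∠Z = −∠Y = 90.00°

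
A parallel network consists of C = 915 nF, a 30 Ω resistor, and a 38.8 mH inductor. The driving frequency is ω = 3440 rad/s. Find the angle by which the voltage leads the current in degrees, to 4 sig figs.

7.426°

X_L = ωL = 133.5 Ω
X_C = 1/(ωC) = 317.7 Ω
Parallel: admittances add. Y = 1/R + 1/(jωL) + jωC
Y = (0.03333 − j0.004345) S
|Y| = 0.03362 S → |Z| = 1/|Y| = 29.75 Ω, ∠Z = −∠Y = 7.426°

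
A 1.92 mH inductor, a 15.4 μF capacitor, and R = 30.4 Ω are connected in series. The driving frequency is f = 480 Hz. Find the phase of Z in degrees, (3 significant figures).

ω = 2πf = 3016 rad/s
X_L = ωL = 5.79 Ω
X_C = 1/(ωC) = 21.5 Ω
Net reactance X = X_L − X_C = -15.7 Ω
Z = 30.4 − j15.7 Ω
|Z| = √(30.4² + 15.7²) = 34.2 Ω
∠Z = arctan(-15.7/30.4) = -27.4°

-27.4°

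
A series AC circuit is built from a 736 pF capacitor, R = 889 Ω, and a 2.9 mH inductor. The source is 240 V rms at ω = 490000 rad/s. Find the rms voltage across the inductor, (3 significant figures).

X_L = ωL = 1420 Ω
X_C = 1/(ωC) = 2770 Ω
Net reactance X = X_L − X_C = -1350 Ω
Z = 889 − j1350 Ω
|Z| = √(889² + 1350²) = 1620 Ω
I = V/|Z| = 148 mA
V_L = I·|Z_L| = 0.148 × 1420 = 211 V

211 V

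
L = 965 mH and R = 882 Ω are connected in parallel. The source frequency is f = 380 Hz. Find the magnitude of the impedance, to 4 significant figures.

ω = 2πf = 2388 rad/s
X_L = ωL = 2304 Ω
Parallel: admittances add. Y = 1/R + 1/(jωL)
Y = (0.001134 − j0.0004340) S
|Y| = 0.001214 S → |Z| = 1/|Y| = 823.7 Ω, ∠Z = −∠Y = 20.95°

823.7 Ω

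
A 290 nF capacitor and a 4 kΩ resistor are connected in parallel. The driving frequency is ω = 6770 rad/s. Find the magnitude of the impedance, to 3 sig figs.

505 Ω

X_C = 1/(ωC) = 509 Ω
Parallel: admittances add. Y = 1/R + jωC
Y = (0.000250 + j0.00196) S
|Y| = 0.00198 S → |Z| = 1/|Y| = 505 Ω, ∠Z = −∠Y = -82.7°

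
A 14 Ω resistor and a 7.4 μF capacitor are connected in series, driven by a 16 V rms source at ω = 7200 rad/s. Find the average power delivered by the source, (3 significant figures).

6.54 W

X_C = 1/(ωC) = 18.8 Ω
Z = 14.0 − j18.8 Ω
|Z| = √(14.0² + 18.8²) = 23.4 Ω
∠Z = arctan(-18.8/14.0) = -53.3°
I = V/|Z| = 683 mA
P = VI cos φ = 16 × 0.683 × cos(-53.3°) = 6.54 W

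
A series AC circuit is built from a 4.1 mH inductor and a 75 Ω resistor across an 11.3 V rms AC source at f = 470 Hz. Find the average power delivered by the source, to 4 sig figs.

ω = 2πf = 2953 rad/s
X_L = ωL = 12.11 Ω
Z = 75.00 + j12.11 Ω
|Z| = √(75.00² + 12.11²) = 75.97 Ω
∠Z = arctan(12.11/75.00) = 9.170°
I = V/|Z| = 148.7 mA
P = VI cos φ = 11.3 × 0.1487 × cos(9.170°) = 1.659 W

1.659 W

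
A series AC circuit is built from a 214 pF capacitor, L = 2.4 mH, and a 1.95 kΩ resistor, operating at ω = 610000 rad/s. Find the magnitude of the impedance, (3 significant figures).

X_L = ωL = 1460 Ω
X_C = 1/(ωC) = 7660 Ω
Net reactance X = X_L − X_C = -6200 Ω
Z = 1950 − j6200 Ω
|Z| = √(1950² + 6200²) = 6500 Ω

6500 Ω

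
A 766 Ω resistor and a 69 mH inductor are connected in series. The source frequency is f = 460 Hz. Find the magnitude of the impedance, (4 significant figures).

ω = 2πf = 2890 rad/s
X_L = ωL = 199.4 Ω
Z = 766.0 + j199.4 Ω
|Z| = √(766.0² + 199.4²) = 791.5 Ω

791.5 Ω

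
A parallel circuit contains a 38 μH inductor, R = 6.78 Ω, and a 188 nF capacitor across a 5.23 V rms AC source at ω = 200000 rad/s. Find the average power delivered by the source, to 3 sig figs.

X_L = ωL = 7.60 Ω
X_C = 1/(ωC) = 26.6 Ω
Parallel: admittances add. Y = 1/R + 1/(jωL) + jωC
Y = (0.147 − j0.0940) S
|Y| = 0.175 S → |Z| = 1/|Y| = 5.72 Ω, ∠Z = −∠Y = 32.5°
I = V/|Z| = 915 mA
P = VI cos φ = 5.23 × 0.915 × cos(32.5°) = 4.03 W

4.03 W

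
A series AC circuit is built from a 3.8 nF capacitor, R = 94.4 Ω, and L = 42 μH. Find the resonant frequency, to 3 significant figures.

398 kHz

ω₀ = 1/√(LC) = 1/√(4.2e-05 × 3.8e-09) = 2.503e+06 rad/s
f₀ = ω₀/(2π) = 398 kHz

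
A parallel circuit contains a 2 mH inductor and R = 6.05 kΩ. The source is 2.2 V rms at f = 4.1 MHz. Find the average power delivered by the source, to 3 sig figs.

ω = 2πf = 2.576e+07 rad/s
X_L = ωL = 51500 Ω
Parallel: admittances add. Y = 1/R + 1/(jωL)
Y = (0.000165 − j1.94e-05) S
|Y| = 0.000166 S → |Z| = 1/|Y| = 6010 Ω, ∠Z = −∠Y = 6.70°
I = V/|Z| = 366 μA
P = VI cos φ = 2.2 × 0.000366 × cos(6.70°) = 800 μW

800 μW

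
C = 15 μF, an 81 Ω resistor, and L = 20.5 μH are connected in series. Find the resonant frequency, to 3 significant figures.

9.08 kHz

ω₀ = 1/√(LC) = 1/√(2.05e-05 × 1.5e-05) = 57030 rad/s
f₀ = ω₀/(2π) = 9.08 kHz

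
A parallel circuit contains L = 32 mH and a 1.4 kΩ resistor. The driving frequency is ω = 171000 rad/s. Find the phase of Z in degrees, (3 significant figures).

X_L = ωL = 5470 Ω
Parallel: admittances add. Y = 1/R + 1/(jωL)
Y = (0.000714 − j0.000183) S
|Y| = 0.000737 S → |Z| = 1/|Y| = 1360 Ω, ∠Z = −∠Y = 14.4°

14.4°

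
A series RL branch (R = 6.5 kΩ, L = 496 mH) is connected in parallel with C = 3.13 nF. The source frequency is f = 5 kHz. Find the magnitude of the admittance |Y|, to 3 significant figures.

49.3 μS

ω = 2πf = 31420 rad/s
X_L = ωL = 15600 Ω
X_C = 1/(ωC) = 10200 Ω
Branch 1 (R+jX_L): Z₁ = 6500 + j15600 Ω, |Z₁| = 16900 Ω
Branch 2 (−jX_C): Z₂ = −j10200 Ω
Parallel: Z = Z₁Z₂/(Z₁+Z₂), |Z| = 20300 Ω, ∠Z = -62.4°
|Y| = 1/|Z| = 49.3 μS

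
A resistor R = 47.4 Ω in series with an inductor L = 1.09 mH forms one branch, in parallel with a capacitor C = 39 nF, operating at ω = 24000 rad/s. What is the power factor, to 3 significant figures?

0.897

X_L = ωL = 26.2 Ω
X_C = 1/(ωC) = 1070 Ω
Branch 1 (R+jX_L): Z₁ = 47.4 + j26.2 Ω, |Z₁| = 54.1 Ω
Branch 2 (−jX_C): Z₂ = −j1070 Ω
Parallel: Z = Z₁Z₂/(Z₁+Z₂), |Z| = 55.4 Ω, ∠Z = 26.3°
cos φ = cos(26.3°) = 0.897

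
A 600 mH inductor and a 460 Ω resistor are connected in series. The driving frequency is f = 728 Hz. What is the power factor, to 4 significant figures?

ω = 2πf = 4574 rad/s
X_L = ωL = 2744 Ω
Z = 460.0 + j2744 Ω
|Z| = √(460.0² + 2744²) = 2783 Ω
∠Z = arctan(2744/460.0) = 80.49°
cos φ = cos(80.49°) = 0.1653

0.1653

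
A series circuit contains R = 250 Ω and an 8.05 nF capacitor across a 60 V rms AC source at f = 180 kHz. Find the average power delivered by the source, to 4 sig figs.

12.07 W

ω = 2πf = 1.131e+06 rad/s
X_C = 1/(ωC) = 109.8 Ω
Z = 250.0 − j109.8 Ω
|Z| = √(250.0² + 109.8²) = 273.1 Ω
∠Z = arctan(-109.8/250.0) = -23.72°
I = V/|Z| = 219.7 mA
P = VI cos φ = 60 × 0.2197 × cos(-23.72°) = 12.07 W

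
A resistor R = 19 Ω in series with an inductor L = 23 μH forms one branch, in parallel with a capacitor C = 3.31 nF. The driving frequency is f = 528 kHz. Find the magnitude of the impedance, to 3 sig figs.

298 Ω

ω = 2πf = 3.318e+06 rad/s
X_L = ωL = 76.3 Ω
X_C = 1/(ωC) = 91.1 Ω
Branch 1 (R+jX_L): Z₁ = 19.0 + j76.3 Ω, |Z₁| = 78.6 Ω
Branch 2 (−jX_C): Z₂ = −j91.1 Ω
Parallel: Z = Z₁Z₂/(Z₁+Z₂), |Z| = 298 Ω, ∠Z = 23.9°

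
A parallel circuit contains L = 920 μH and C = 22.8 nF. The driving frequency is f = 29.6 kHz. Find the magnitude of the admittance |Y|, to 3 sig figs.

1.60 mS

ω = 2πf = 186000 rad/s
X_L = ωL = 171 Ω
X_C = 1/(ωC) = 236 Ω
Parallel: admittances add. Y = 1/(jωL) + jωC
Y = (0 − j0.00160) S
|Y| = 0.00160 S → |Z| = 1/|Y| = 623 Ω, ∠Z = −∠Y = 90.0°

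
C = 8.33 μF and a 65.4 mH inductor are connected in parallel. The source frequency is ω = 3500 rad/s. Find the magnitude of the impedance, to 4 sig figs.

X_L = ωL = 228.9 Ω
X_C = 1/(ωC) = 34.30 Ω
Parallel: admittances add. Y = 1/(jωL) + jωC
Y = (0 + j0.02479) S
|Y| = 0.02479 S → |Z| = 1/|Y| = 40.34 Ω, ∠Z = −∠Y = -90.00°

40.34 Ω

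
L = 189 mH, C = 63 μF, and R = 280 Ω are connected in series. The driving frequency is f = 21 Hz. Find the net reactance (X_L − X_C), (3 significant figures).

ω = 2πf = 131.9 rad/s
X_L = ωL = 24.9 Ω
X_C = 1/(ωC) = 120 Ω
X = 24.9 − 120 = -95.4 Ω

-95.4 Ω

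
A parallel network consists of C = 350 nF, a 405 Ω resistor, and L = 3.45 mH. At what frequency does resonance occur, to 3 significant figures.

4.58 kHz

ω₀ = 1/√(LC) = 1/√(0.00345 × 3.5e-07) = 28780 rad/s
f₀ = ω₀/(2π) = 4.58 kHz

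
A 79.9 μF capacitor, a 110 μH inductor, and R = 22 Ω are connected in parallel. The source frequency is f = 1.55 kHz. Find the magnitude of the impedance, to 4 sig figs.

6.179 Ω

ω = 2πf = 9739 rad/s
X_L = ωL = 1.071 Ω
X_C = 1/(ωC) = 1.285 Ω
Parallel: admittances add. Y = 1/R + 1/(jωL) + jωC
Y = (0.04545 − j0.1553) S
|Y| = 0.1618 S → |Z| = 1/|Y| = 6.179 Ω, ∠Z = −∠Y = 73.69°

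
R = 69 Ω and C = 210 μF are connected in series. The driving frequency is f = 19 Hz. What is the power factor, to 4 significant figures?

ω = 2πf = 119.4 rad/s
X_C = 1/(ωC) = 39.89 Ω
Z = 69.00 − j39.89 Ω
|Z| = √(69.00² + 39.89²) = 79.70 Ω
∠Z = arctan(-39.89/69.00) = -30.03°
cos φ = cos(-30.03°) = 0.8657

0.8657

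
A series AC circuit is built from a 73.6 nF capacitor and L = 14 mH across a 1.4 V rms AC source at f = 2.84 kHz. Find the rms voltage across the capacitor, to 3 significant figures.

2.08 V

ω = 2πf = 17840 rad/s
X_L = ωL = 250 Ω
X_C = 1/(ωC) = 761 Ω
Net reactance X = X_L − X_C = -512 Ω
Z = − j512 Ω
|Z| = √(0² + 512²) = 512 Ω
I = V/|Z| = 2.74 mA
V_C = I·|Z_C| = 0.00274 × 761 = 2.08 V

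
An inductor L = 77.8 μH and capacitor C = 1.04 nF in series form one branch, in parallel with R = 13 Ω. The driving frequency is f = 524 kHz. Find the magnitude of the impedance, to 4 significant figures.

12.22 Ω

ω = 2πf = 3.292e+06 rad/s
X_L = ωL = 256.1 Ω
X_C = 1/(ωC) = 292.0 Ω
Branch 1: Z₁ = R = 13.00 Ω
Branch 2 (series LC): Z₂ = j(X_L − X_C) = −j35.90 Ω
Parallel: Z = Z₁Z₂/(Z₁+Z₂), |Z| = 12.22 Ω, ∠Z = -19.91°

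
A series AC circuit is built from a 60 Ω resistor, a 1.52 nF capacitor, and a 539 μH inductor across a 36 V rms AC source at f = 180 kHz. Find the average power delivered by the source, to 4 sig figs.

ω = 2πf = 1.131e+06 rad/s
X_L = ωL = 609.6 Ω
X_C = 1/(ωC) = 581.7 Ω
Net reactance X = X_L − X_C = 27.89 Ω
Z = 60.00 + j27.89 Ω
|Z| = √(60.00² + 27.89²) = 66.16 Ω
∠Z = arctan(27.89/60.00) = 24.93°
I = V/|Z| = 544.1 mA
P = VI cos φ = 36 × 0.5441 × cos(24.93°) = 17.76 W

17.76 W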